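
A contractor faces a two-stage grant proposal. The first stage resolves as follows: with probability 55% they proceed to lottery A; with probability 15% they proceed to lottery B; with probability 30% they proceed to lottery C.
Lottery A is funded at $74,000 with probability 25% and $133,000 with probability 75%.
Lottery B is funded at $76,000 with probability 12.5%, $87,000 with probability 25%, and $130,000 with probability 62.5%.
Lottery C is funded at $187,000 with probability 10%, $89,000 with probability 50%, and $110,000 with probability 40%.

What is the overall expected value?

$114,072.50

EV(A) = 0.25 × 74000 + 0.75 × 133000 = 18500 + 99750 = 118250
EV(B) = 0.125 × 76000 + 0.25 × 87000 + 0.625 × 130000 = 9500 + 21750 + 81250 = 112500
EV(C) = 0.1 × 187000 + 0.5 × 89000 + 0.4 × 110000 = 18700 + 44500 + 44000 = 107200
Overall = 0.55 × 118250 + 0.15 × 112500 + 0.3 × 107200 = 65037.5 + 16875 + 32160 = 114072.5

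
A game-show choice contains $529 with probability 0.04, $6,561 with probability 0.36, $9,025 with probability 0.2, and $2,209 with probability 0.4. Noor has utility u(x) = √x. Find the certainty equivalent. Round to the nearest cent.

$4,607.69

E[u] = 0.04·√529 + 0.36·√6561 + 0.2·√9025 + 0.4·√2209 = 0.04·23 + 0.36·81 + 0.2·95 + 0.4·47 = 67.88
CE = (67.88)² = 4607.6944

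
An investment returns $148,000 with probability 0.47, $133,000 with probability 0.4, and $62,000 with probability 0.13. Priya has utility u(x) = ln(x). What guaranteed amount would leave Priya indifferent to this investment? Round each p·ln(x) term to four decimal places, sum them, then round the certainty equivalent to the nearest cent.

E[u] = 0.47·ln(148000) + 0.4·ln(133000) + 0.13·ln(62000) = 5.5953 + 4.7192 + 1.4345 = 11.7490
CE = e^11.7490 ≈ 126626.87

$126,626.87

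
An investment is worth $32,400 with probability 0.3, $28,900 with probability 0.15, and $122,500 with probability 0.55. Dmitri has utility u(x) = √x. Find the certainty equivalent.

E[u] = 0.3·√32400 + 0.15·√28900 + 0.55·√122500 = 0.3·180 + 0.15·170 + 0.55·350 = 272
CE = (272)² = 73984

$73,984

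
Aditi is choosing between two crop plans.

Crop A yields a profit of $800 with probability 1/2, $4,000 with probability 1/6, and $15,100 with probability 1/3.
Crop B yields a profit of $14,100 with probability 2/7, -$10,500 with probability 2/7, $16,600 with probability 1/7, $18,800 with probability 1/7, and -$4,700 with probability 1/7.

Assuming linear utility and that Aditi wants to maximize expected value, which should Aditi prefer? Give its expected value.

Crop A ($6,100)

Crop A = 1/2 × 800 + 1/6 × 4000 + 1/3 × 15100 = 400 + 666.6667 + 5033.3333 = 6100
Crop B = 2/7 × 14100 + 2/7 × (-10500) + 1/7 × 16600 + 1/7 × 18800 + 1/7 × (-4700) = 4028.5714 − 3000 + 2371.4286 + 2685.7143 − 671.4286 = 5414.2857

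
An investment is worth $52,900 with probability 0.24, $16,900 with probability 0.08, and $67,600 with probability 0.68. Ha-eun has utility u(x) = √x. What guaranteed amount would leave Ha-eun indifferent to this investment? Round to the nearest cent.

E[u] = 0.24·√52900 + 0.08·√16900 + 0.68·√67600 = 0.24·230 + 0.08·130 + 0.68·260 = 242.4
CE = (242.4)² = 58757.76

$58,757.76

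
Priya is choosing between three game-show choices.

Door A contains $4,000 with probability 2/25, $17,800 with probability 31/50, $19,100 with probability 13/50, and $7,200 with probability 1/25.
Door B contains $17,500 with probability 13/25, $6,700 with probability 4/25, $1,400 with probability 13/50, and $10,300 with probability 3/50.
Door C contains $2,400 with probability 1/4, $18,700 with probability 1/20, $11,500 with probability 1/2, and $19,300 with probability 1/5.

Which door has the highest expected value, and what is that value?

Door A ($16,610)

Door A = 2/25 × 4000 + 31/50 × 17800 + 13/50 × 19100 + 1/25 × 7200 = 320 + 11036 + 4966 + 288 = 16610
Door B = 13/25 × 17500 + 4/25 × 6700 + 13/50 × 1400 + 3/50 × 10300 = 9100 + 1072 + 364 + 618 = 11154
Door C = 1/4 × 2400 + 1/20 × 18700 + 1/2 × 11500 + 1/5 × 19300 = 600 + 935 + 5750 + 3860 = 11145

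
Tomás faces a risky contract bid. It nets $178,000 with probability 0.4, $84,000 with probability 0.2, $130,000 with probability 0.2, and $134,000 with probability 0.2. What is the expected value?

$140,800

EV = 0.4 × 178000 + 0.2 × 84000 + 0.2 × 130000 + 0.2 × 134000 = 71200 + 16800 + 26000 + 26800 = 140800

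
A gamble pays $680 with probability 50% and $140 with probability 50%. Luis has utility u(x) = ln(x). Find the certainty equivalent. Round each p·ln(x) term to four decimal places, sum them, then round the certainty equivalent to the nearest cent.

$308.52

E[u] = 0.5·ln(680) + 0.5·ln(140) = 3.2610 + 2.4708 = 5.7318
CE = e^5.7318 ≈ 308.52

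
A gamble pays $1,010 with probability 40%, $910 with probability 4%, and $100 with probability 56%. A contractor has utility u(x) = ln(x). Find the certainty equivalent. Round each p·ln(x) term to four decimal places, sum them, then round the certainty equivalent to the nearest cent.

$275.48

E[u] = 0.4·ln(1010) + 0.04·ln(910) + 0.56·ln(100) = 2.7671 + 0.2725 + 2.5789 = 5.6185
CE = e^5.6185 ≈ 275.48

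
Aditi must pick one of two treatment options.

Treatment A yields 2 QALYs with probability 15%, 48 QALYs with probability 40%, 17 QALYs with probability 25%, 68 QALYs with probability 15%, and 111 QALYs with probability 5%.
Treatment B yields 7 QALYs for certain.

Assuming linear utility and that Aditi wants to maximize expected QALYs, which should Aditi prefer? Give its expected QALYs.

Treatment A = 0.15 × 2 + 0.4 × 48 + 0.25 × 17 + 0.15 × 68 + 0.05 × 111 = 0.3 + 19.2 + 4.25 + 10.2 + 5.55 = 39.5
Treatment B: 7 (certain)

Treatment A (39.5 QALYs)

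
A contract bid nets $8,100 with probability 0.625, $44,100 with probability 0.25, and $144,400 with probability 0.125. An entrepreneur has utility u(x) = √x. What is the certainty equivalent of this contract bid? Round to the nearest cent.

E[u] = 0.625·√8100 + 0.25·√44100 + 0.125·√144400 = 0.625·90 + 0.25·210 + 0.125·380 = 156.25
CE = (156.25)² = 24414.0625

$24,414.06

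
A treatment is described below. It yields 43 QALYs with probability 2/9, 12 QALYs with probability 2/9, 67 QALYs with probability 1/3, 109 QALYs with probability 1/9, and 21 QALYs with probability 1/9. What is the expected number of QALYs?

EV = 2/9 × 43 + 2/9 × 12 + 1/3 × 67 + 1/9 × 109 + 1/9 × 21 = 9.5556 + 2.6667 + 22.3333 + 12.1111 + 2.3333 = 49

49 QALYs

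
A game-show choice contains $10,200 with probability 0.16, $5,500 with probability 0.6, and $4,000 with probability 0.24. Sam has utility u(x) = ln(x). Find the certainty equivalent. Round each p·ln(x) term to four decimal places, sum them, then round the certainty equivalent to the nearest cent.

$5,624.57

E[u] = 0.16·ln(10200) + 0.6·ln(5500) + 0.24·ln(4000) = 1.4768 + 5.1675 + 1.9906 = 8.6349
CE = e^8.6349 ≈ 5624.57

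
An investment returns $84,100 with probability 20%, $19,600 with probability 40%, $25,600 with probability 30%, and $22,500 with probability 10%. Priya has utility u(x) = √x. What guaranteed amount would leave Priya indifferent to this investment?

E[u] = 0.2·√84100 + 0.4·√19600 + 0.3·√25600 + 0.1·√22500 = 0.2·290 + 0.4·140 + 0.3·160 + 0.1·150 = 177
CE = (177)² = 31329

$31,329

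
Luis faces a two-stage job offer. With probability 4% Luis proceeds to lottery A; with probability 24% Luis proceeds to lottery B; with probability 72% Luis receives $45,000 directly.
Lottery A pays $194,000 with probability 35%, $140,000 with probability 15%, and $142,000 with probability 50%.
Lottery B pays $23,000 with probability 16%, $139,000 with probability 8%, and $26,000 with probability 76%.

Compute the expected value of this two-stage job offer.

EV(A) = 0.35 × 194000 + 0.15 × 140000 + 0.5 × 142000 = 67900 + 21000 + 71000 = 159900
EV(B) = 0.16 × 23000 + 0.08 × 139000 + 0.76 × 26000 = 3680 + 11120 + 19760 = 34560
Branch C: 45000 (certain)
Overall = 0.04 × 159900 + 0.24 × 34560 + 0.72 × 45000 = 6396 + 8294.4 + 32400 = 47090.4

$47,090.40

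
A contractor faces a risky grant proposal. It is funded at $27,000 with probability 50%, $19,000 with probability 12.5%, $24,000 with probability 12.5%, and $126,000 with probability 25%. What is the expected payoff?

EV = 0.5 × 27000 + 0.125 × 19000 + 0.125 × 24000 + 0.25 × 126000 = 13500 + 2375 + 3000 + 31500 = 50375

$50,375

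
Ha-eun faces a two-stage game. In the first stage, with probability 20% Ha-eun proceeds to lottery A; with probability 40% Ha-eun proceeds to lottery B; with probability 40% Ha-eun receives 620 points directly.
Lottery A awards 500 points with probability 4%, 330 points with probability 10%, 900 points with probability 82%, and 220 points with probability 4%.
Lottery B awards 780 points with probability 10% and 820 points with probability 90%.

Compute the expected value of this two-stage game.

734.36 points

EV(A) = 0.04 × 500 + 0.1 × 330 + 0.82 × 900 + 0.04 × 220 = 20 + 33 + 738 + 8.8 = 799.8
EV(B) = 0.1 × 780 + 0.9 × 820 = 78 + 738 = 816
Branch C: 620 (certain)
Overall = 0.2 × 799.8 + 0.4 × 816 + 0.4 × 620 = 159.96 + 326.4 + 248 = 734.36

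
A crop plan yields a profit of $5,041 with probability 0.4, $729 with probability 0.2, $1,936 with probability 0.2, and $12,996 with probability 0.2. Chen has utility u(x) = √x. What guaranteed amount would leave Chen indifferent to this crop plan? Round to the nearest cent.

E[u] = 0.4·√5041 + 0.2·√729 + 0.2·√1936 + 0.2·√12996 = 0.4·71 + 0.2·27 + 0.2·44 + 0.2·114 = 65.4
CE = (65.4)² = 4277.16

$4,277.16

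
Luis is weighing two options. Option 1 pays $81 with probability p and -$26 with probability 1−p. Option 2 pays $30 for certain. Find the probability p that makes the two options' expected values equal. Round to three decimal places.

p·81 + (1−p)·(-26) = 30
107p − 26 = 30
p = (30 + 26) / 107

p = 0.523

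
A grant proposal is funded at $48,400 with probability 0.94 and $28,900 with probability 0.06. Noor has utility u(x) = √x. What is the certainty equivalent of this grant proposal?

E[u] = 0.94·√48400 + 0.06·√28900 = 0.94·220 + 0.06·170 = 217
CE = (217)² = 47089

$47,089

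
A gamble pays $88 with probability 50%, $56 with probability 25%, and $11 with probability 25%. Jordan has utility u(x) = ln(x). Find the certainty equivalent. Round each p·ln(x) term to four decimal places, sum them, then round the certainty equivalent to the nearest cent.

E[u] = 0.5·ln(88) + 0.25·ln(56) + 0.25·ln(11) = 2.2387 + 1.0063 + 0.5995 = 3.8445
CE = e^3.8445 ≈ 46.74

$46.74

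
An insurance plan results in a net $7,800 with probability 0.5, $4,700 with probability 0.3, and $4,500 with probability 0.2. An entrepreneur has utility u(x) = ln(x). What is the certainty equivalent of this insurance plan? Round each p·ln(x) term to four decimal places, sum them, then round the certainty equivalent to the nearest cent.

E[u] = 0.5·ln(7800) + 0.3·ln(4700) + 0.2·ln(4500) = 4.4809 + 2.5366 + 1.6824 = 8.6999
CE = e^8.6999 ≈ 6002.31

$6,002.31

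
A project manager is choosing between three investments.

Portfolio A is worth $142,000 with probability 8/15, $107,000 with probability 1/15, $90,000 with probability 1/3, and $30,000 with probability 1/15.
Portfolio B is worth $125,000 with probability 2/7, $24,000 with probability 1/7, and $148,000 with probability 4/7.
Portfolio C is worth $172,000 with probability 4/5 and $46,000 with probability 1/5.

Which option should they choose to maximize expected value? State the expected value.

Portfolio A = 8/15 × 142000 + 1/15 × 107000 + 1/3 × 90000 + 1/15 × 30000 = 75733.3333 + 7133.3333 + 30000 + 2000 = 114866.6667
Portfolio B = 2/7 × 125000 + 1/7 × 24000 + 4/7 × 148000 = 35714.2857 + 3428.5714 + 84571.4286 = 123714.2857
Portfolio C = 4/5 × 172000 + 1/5 × 46000 = 137600 + 9200 = 146800

Portfolio C ($146,800)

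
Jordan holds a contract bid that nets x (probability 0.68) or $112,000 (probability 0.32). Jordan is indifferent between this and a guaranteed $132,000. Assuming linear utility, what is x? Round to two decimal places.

x = $141,411.76

0.68·x + 0.32·112000 = 132000
0.68·x = 132000 − 35840 = 96160
x = 96160 / 0.68 = 141411.7647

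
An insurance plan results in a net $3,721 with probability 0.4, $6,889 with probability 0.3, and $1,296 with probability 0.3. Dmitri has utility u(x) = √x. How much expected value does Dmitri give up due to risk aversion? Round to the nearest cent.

E[u] = 0.4·√3721 + 0.3·√6889 + 0.3·√1296 = 0.4·61 + 0.3·83 + 0.3·36 = 60.1
CE = (60.1)² = 3612.01
Risk premium = EV − CE = 3943.9 − 3612.01 = 331.89

$331.89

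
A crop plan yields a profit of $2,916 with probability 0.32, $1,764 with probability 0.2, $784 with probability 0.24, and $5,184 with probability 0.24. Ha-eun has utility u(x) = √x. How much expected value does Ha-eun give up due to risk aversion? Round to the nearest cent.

$250.14

E[u] = 0.32·√2916 + 0.2·√1764 + 0.24·√784 + 0.24·√5184 = 0.32·54 + 0.2·42 + 0.24·28 + 0.24·72 = 49.68
CE = (49.68)² = 2468.1024
Risk premium = EV − CE = 2718.24 − 2468.1024 = 250.1376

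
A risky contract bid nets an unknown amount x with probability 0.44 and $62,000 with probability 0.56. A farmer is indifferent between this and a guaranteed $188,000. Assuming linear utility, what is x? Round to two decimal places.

0.44·x + 0.56·62000 = 188000
0.44·x = 188000 − 34720 = 153280
x = 153280 / 0.44 = 348363.6364

x = $348,363.64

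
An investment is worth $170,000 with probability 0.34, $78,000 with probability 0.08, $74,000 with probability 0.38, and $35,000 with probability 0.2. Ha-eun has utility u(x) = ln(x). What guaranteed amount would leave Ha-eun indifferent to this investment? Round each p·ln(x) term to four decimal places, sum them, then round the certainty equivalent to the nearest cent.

$84,889.02

E[u] = 0.34·ln(170000) + 0.08·ln(78000) + 0.38·ln(74000) + 0.2·ln(35000) = 4.0948 + 0.9012 + 4.2605 + 2.0926 = 11.3491
CE = e^11.3491 ≈ 84889.02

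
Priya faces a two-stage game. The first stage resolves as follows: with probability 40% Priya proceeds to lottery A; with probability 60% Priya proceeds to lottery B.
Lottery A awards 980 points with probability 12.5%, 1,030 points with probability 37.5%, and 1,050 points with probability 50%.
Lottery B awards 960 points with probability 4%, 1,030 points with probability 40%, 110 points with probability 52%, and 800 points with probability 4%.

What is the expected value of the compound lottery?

EV(A) = 0.125 × 980 + 0.375 × 1030 + 0.5 × 1050 = 122.5 + 386.25 + 525 = 1033.75
EV(B) = 0.04 × 960 + 0.4 × 1030 + 0.52 × 110 + 0.04 × 800 = 38.4 + 412 + 57.2 + 32 = 539.6
Overall = 0.4 × 1033.75 + 0.6 × 539.6 = 413.5 + 323.76 = 737.26

737.26 points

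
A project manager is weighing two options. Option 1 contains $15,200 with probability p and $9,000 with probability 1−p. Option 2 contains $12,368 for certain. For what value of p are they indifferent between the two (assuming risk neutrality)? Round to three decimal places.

p = 0.543

p·15200 + (1−p)·9000 = 12368
6200p + 9000 = 12368
p = (12368 − 9000) / 6200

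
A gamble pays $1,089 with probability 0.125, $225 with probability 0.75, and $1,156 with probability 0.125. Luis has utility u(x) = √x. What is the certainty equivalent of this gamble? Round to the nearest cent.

E[u] = 0.125·√1089 + 0.75·√225 + 0.125·√1156 = 0.125·33 + 0.75·15 + 0.125·34 = 19.625
CE = (19.625)² = 385.140625

$385.14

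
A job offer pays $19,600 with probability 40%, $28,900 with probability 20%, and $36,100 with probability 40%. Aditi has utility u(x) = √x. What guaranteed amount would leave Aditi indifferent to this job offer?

E[u] = 0.4·√19600 + 0.2·√28900 + 0.4·√36100 = 0.4·140 + 0.2·170 + 0.4·190 = 166
CE = (166)² = 27556

$27,556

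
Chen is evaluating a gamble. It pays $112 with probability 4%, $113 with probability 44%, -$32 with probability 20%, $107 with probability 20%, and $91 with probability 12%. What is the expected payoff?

EV = 0.04 × 112 + 0.44 × 113 + 0.2 × (-32) + 0.2 × 107 + 0.12 × 91 = 4.48 + 49.72 − 6.4 + 21.4 + 10.92 = 80.12

$80.12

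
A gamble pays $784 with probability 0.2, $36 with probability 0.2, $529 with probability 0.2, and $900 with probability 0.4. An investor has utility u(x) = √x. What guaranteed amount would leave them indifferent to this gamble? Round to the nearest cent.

E[u] = 0.2·√784 + 0.2·√36 + 0.2·√529 + 0.4·√900 = 0.2·28 + 0.2·6 + 0.2·23 + 0.4·30 = 23.4
CE = (23.4)² = 547.56

$547.56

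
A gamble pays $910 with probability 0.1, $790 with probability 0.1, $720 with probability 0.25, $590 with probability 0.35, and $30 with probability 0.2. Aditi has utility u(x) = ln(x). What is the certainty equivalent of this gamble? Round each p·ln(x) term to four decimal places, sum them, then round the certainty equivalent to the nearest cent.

E[u] = 0.1·ln(910) + 0.1·ln(790) + 0.25·ln(720) + 0.35·ln(590) + 0.2·ln(30) = 0.6813 + 0.6672 + 1.6448 + 2.2330 + 0.6802 = 5.9065
CE = e^5.9065 ≈ 367.42

$367.42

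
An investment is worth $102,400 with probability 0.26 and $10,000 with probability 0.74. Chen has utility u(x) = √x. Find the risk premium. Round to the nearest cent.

E[u] = 0.26·√102400 + 0.74·√10000 = 0.26·320 + 0.74·100 = 157.2
CE = (157.2)² = 24711.84
Risk premium = EV − CE = 34024 − 24711.84 = 9312.16

$9,312.16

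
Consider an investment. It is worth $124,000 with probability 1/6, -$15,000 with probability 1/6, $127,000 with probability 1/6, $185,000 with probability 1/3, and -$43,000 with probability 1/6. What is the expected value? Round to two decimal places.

EV = 1/6 × 124000 + 1/6 × (-15000) + 1/6 × 127000 + 1/3 × 185000 + 1/6 × (-43000) = 20666.6667 − 2500 + 21166.6667 + 61666.6667 − 7166.6667 = 93833.3333

$93,833.33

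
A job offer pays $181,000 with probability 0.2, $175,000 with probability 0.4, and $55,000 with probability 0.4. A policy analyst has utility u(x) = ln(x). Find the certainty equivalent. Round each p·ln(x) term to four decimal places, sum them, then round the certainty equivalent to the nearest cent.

$110,890.67

E[u] = 0.2·ln(181000) + 0.4·ln(175000) + 0.4·ln(55000) = 2.4213 + 4.8290 + 4.3660 = 11.6163
CE = e^11.6163 ≈ 110890.67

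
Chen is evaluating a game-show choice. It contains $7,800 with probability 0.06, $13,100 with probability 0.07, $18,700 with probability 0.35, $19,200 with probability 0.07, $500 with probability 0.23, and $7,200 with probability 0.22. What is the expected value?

EV = 0.06 × 7800 + 0.07 × 13100 + 0.35 × 18700 + 0.07 × 19200 + 0.23 × 500 + 0.22 × 7200 = 468 + 917 + 6545 + 1344 + 115 + 1584 = 10973

$10,973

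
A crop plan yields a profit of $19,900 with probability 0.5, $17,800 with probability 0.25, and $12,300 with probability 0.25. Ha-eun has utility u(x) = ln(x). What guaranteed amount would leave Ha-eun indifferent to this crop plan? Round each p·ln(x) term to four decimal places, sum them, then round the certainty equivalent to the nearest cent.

E[u] = 0.5·ln(19900) + 0.25·ln(17800) + 0.25·ln(12300) = 4.9492 + 2.4467 + 2.3543 = 9.7502
CE = e^9.7502 ≈ 17157.66

$17,157.66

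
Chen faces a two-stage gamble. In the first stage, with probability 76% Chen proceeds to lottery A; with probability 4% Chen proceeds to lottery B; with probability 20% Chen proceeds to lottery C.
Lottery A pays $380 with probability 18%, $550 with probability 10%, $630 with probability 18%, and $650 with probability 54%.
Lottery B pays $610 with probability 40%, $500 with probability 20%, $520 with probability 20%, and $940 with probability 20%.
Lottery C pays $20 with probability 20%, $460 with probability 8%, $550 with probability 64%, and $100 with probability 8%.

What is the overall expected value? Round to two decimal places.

EV(A) = 0.18 × 380 + 0.1 × 550 + 0.18 × 630 + 0.54 × 650 = 68.4 + 55 + 113.4 + 351 = 587.8
EV(B) = 0.4 × 610 + 0.2 × 500 + 0.2 × 520 + 0.2 × 940 = 244 + 100 + 104 + 188 = 636
EV(C) = 0.2 × 20 + 0.08 × 460 + 0.64 × 550 + 0.08 × 100 = 4 + 36.8 + 352 + 8 = 400.8
Overall = 0.76 × 587.8 + 0.04 × 636 + 0.2 × 400.8 = 446.728 + 25.44 + 80.16 = 552.328

$552.33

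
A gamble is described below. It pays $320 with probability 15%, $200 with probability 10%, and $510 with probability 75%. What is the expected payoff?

$450.50

EV = 0.15 × 320 + 0.1 × 200 + 0.75 × 510 = 48 + 20 + 382.5 = 450.5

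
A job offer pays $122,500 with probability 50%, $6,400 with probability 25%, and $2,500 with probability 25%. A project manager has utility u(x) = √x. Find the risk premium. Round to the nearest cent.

E[u] = 0.5·√122500 + 0.25·√6400 + 0.25·√2500 = 0.5·350 + 0.25·80 + 0.25·50 = 207.5
CE = (207.5)² = 43056.25
Risk premium = EV − CE = 63475 − 43056.25 = 20418.75

$20,418.75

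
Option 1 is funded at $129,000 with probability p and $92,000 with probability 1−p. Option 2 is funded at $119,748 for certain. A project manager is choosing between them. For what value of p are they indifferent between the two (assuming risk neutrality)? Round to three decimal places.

p·129000 + (1−p)·92000 = 119748
37000p + 92000 = 119748
p = (119748 − 92000) / 37000

p = 0.750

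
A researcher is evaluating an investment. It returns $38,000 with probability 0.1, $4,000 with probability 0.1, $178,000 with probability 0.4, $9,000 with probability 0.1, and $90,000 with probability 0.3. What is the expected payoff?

EV = 0.1 × 38000 + 0.1 × 4000 + 0.4 × 178000 + 0.1 × 9000 + 0.3 × 90000 = 3800 + 400 + 71200 + 900 + 27000 = 103300

$103,300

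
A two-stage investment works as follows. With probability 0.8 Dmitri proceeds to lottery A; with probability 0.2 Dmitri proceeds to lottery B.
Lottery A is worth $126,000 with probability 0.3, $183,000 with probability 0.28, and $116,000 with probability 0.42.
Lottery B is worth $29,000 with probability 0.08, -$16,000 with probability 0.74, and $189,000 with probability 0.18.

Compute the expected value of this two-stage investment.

EV(A) = 0.3 × 126000 + 0.28 × 183000 + 0.42 × 116000 = 37800 + 51240 + 48720 = 137760
EV(B) = 0.08 × 29000 + 0.74 × (-16000) + 0.18 × 189000 = 2320 − 11840 + 34020 = 24500
Overall = 0.8 × 137760 + 0.2 × 24500 = 110208 + 4900 = 115108

$115,108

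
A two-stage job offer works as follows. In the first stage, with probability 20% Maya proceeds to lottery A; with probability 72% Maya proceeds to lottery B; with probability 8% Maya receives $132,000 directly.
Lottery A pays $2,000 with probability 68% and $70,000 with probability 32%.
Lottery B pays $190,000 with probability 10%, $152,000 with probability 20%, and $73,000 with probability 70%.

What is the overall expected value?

EV(A) = 0.68 × 2000 + 0.32 × 70000 = 1360 + 22400 = 23760
EV(B) = 0.1 × 190000 + 0.2 × 152000 + 0.7 × 73000 = 19000 + 30400 + 51100 = 100500
Branch C: 132000 (certain)
Overall = 0.2 × 23760 + 0.72 × 100500 + 0.08 × 132000 = 4752 + 72360 + 10560 = 87672

$87,672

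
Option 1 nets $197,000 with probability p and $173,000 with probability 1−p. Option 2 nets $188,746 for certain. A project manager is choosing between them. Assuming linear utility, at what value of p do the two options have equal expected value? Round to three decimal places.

p = 0.656

p·197000 + (1−p)·173000 = 188746
24000p + 173000 = 188746
p = (188746 − 173000) / 24000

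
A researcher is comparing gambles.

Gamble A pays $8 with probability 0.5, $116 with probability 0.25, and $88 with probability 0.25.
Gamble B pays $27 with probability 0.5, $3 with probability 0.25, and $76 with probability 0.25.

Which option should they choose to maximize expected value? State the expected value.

Gamble A ($55)

Gamble A = 0.5 × 8 + 0.25 × 116 + 0.25 × 88 = 4 + 29 + 22 = 55
Gamble B = 0.5 × 27 + 0.25 × 3 + 0.25 × 76 = 13.5 + 0.75 + 19 = 33.25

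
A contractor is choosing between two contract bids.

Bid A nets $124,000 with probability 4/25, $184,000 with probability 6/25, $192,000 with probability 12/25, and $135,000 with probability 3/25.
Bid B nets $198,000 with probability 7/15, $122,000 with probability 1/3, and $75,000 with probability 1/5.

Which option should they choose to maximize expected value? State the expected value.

Bid A = 4/25 × 124000 + 6/25 × 184000 + 12/25 × 192000 + 3/25 × 135000 = 19840 + 44160 + 92160 + 16200 = 172360
Bid B = 7/15 × 198000 + 1/3 × 122000 + 1/5 × 75000 = 92400 + 40666.6667 + 15000 = 148066.6667

Bid A ($172,360)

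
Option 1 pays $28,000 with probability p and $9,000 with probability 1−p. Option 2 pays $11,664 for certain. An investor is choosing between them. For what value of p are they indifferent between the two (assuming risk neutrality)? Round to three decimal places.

p = 0.140

p·28000 + (1−p)·9000 = 11664
19000p + 9000 = 11664
p = (11664 − 9000) / 19000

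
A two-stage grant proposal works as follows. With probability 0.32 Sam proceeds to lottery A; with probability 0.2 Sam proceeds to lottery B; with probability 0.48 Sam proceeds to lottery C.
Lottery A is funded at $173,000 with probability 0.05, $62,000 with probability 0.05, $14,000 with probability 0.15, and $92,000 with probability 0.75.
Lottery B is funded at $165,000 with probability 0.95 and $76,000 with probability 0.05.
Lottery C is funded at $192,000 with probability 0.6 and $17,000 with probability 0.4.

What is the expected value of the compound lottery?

$117,182

EV(A) = 0.05 × 173000 + 0.05 × 62000 + 0.15 × 14000 + 0.75 × 92000 = 8650 + 3100 + 2100 + 69000 = 82850
EV(B) = 0.95 × 165000 + 0.05 × 76000 = 156750 + 3800 = 160550
EV(C) = 0.6 × 192000 + 0.4 × 17000 = 115200 + 6800 = 122000
Overall = 0.32 × 82850 + 0.2 × 160550 + 0.48 × 122000 = 26512 + 32110 + 58560 = 117182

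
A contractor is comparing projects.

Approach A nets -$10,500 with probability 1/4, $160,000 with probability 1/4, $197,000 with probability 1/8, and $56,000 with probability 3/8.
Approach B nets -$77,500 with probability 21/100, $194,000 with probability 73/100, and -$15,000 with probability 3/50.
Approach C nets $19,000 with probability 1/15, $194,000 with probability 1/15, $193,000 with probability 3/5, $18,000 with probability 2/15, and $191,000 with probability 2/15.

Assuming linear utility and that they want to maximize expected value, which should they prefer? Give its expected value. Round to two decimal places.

Approach A = 1/4 × (-10500) + 1/4 × 160000 + 1/8 × 197000 + 3/8 × 56000 = -2625 + 40000 + 24625 + 21000 = 83000
Approach B = 21/100 × (-77500) + 73/100 × 194000 + 3/50 × (-15000) = -16275 + 141620 − 900 = 124445
Approach C = 1/15 × 19000 + 1/15 × 194000 + 3/5 × 193000 + 2/15 × 18000 + 2/15 × 191000 = 1266.6667 + 12933.3333 + 115800 + 2400 + 25466.6667 = 157866.6667

Approach C ($157,866.67)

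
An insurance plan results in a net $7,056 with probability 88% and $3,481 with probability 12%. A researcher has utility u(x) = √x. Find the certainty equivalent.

$6,561

E[u] = 0.88·√7056 + 0.12·√3481 = 0.88·84 + 0.12·59 = 81
CE = (81)² = 6561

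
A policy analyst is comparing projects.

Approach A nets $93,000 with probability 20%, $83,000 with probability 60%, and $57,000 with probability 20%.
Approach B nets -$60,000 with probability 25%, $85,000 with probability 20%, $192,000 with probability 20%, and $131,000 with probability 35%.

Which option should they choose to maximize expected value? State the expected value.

Approach B ($86,250)

Approach A = 0.2 × 93000 + 0.6 × 83000 + 0.2 × 57000 = 18600 + 49800 + 11400 = 79800
Approach B = 0.25 × (-60000) + 0.2 × 85000 + 0.2 × 192000 + 0.35 × 131000 = -15000 + 17000 + 38400 + 45850 = 86250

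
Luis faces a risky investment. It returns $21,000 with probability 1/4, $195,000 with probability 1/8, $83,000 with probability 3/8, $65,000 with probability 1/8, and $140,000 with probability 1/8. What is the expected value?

$86,375

EV = 1/4 × 21000 + 1/8 × 195000 + 3/8 × 83000 + 1/8 × 65000 + 1/8 × 140000 = 5250 + 24375 + 31125 + 8125 + 17500 = 86375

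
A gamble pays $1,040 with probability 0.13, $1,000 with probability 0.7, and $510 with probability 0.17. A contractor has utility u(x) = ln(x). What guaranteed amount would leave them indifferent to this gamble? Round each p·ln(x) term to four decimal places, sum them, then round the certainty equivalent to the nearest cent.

$896.32

E[u] = 0.13·ln(1040) + 0.7·ln(1000) + 0.17·ln(510) = 0.9031 + 4.8354 + 1.0598 = 6.7983
CE = e^6.7983 ≈ 896.32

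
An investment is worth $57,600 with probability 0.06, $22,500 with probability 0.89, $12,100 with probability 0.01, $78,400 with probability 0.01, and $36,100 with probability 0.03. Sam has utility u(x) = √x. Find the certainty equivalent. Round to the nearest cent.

E[u] = 0.06·√57600 + 0.89·√22500 + 0.01·√12100 + 0.01·√78400 + 0.03·√36100 = 0.06·240 + 0.89·150 + 0.01·110 + 0.01·280 + 0.03·190 = 157.5
CE = (157.5)² = 24806.25

$24,806.25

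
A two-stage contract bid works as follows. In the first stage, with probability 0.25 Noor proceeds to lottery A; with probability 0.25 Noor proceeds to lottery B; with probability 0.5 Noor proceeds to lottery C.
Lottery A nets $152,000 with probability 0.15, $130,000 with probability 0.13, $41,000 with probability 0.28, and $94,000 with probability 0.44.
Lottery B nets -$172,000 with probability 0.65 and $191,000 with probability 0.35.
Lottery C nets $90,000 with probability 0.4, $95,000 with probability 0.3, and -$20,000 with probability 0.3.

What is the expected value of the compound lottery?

$41,147.50

EV(A) = 0.15 × 152000 + 0.13 × 130000 + 0.28 × 41000 + 0.44 × 94000 = 22800 + 16900 + 11480 + 41360 = 92540
EV(B) = 0.65 × (-172000) + 0.35 × 191000 = -111800 + 66850 = -44950
EV(C) = 0.4 × 90000 + 0.3 × 95000 + 0.3 × (-20000) = 36000 + 28500 − 6000 = 58500
Overall = 0.25 × 92540 + 0.25 × (-44950) + 0.5 × 58500 = 23135 − 11237.5 + 29250 = 41147.5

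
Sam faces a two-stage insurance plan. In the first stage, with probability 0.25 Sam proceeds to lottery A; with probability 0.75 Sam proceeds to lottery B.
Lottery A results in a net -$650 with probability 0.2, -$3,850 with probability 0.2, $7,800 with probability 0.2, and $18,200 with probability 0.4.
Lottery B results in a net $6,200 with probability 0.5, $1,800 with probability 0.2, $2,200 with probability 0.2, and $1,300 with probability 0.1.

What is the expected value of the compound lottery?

$5,007.50

EV(A) = 0.2 × (-650) + 0.2 × (-3850) + 0.2 × 7800 + 0.4 × 18200 = -130 − 770 + 1560 + 7280 = 7940
EV(B) = 0.5 × 6200 + 0.2 × 1800 + 0.2 × 2200 + 0.1 × 1300 = 3100 + 360 + 440 + 130 = 4030
Overall = 0.25 × 7940 + 0.75 × 4030 = 1985 + 3022.5 = 5007.5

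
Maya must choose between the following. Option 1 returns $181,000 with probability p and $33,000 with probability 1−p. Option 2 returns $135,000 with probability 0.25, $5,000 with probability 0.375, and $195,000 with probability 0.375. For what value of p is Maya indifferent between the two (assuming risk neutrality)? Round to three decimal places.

EV(Option 2) = 0.25 × 135000 + 0.375 × 5000 + 0.375 × 195000 = 33750 + 1875 + 73125 = 108750
p·181000 + (1−p)·33000 = 108750
148000p + 33000 = 108750
p = (108750 − 33000) / 148000

p = 0.512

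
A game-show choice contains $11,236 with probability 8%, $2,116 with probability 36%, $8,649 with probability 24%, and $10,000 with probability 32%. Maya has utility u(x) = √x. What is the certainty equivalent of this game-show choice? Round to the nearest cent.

E[u] = 0.08·√11236 + 0.36·√2116 + 0.24·√8649 + 0.32·√10000 = 0.08·106 + 0.36·46 + 0.24·93 + 0.32·100 = 79.36
CE = (79.36)² = 6298.0096

$6,298.01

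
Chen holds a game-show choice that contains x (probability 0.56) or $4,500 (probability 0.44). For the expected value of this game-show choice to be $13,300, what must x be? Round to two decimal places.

0.56·x + 0.44·4500 = 13300
0.56·x = 13300 − 1980 = 11320
x = 11320 / 0.56 = 20214.2857

x = $20,214.29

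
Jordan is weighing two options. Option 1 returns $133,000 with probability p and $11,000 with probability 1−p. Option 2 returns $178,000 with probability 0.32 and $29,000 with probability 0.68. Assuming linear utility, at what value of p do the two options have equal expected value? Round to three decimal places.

p = 0.538

EV(Option 2) = 0.32 × 178000 + 0.68 × 29000 = 56960 + 19720 = 76680
p·133000 + (1−p)·11000 = 76680
122000p + 11000 = 76680
p = (76680 − 11000) / 122000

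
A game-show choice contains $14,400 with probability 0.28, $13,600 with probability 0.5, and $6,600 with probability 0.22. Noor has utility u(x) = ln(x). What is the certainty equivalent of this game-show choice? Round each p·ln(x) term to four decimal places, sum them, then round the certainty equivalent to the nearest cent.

E[u] = 0.28·ln(14400) + 0.5·ln(13600) + 0.22·ln(6600) = 2.6810 + 4.7589 + 1.9349 = 9.3748
CE = e^9.3748 ≈ 11787.56

$11,787.56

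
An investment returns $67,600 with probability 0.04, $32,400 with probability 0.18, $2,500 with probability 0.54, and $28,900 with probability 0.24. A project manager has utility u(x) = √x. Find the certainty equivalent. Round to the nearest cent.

$12,232.36

E[u] = 0.04·√67600 + 0.18·√32400 + 0.54·√2500 + 0.24·√28900 = 0.04·260 + 0.18·180 + 0.54·50 + 0.24·170 = 110.6
CE = (110.6)² = 12232.36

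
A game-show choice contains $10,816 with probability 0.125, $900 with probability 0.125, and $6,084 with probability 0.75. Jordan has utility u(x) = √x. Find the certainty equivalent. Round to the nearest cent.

E[u] = 0.125·√10816 + 0.125·√900 + 0.75·√6084 = 0.125·104 + 0.125·30 + 0.75·78 = 75.25
CE = (75.25)² = 5662.5625

$5,662.56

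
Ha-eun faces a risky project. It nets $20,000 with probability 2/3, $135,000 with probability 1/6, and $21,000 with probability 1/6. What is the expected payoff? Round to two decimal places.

EV = 2/3 × 20000 + 1/6 × 135000 + 1/6 × 21000 = 13333.3333 + 22500 + 3500 = 39333.3333

$39,333.33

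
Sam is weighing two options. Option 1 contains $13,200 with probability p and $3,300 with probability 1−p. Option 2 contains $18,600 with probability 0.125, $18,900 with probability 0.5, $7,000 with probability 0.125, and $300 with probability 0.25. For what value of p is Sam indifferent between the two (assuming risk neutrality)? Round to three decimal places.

p = 0.952

EV(Option 2) = 0.125 × 18600 + 0.5 × 18900 + 0.125 × 7000 + 0.25 × 300 = 2325 + 9450 + 875 + 75 = 12725
p·13200 + (1−p)·3300 = 12725
9900p + 3300 = 12725
p = (12725 − 3300) / 9900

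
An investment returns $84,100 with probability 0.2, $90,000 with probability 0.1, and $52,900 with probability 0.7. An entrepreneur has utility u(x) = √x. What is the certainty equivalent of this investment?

$62,001

E[u] = 0.2·√84100 + 0.1·√90000 + 0.7·√52900 = 0.2·290 + 0.1·300 + 0.7·230 = 249
CE = (249)² = 62001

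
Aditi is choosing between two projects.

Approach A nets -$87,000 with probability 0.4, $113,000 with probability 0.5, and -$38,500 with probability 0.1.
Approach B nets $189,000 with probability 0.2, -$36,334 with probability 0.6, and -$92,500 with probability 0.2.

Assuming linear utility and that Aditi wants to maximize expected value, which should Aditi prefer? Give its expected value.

Approach A = 0.4 × (-87000) + 0.5 × 113000 + 0.1 × (-38500) = -34800 + 56500 − 3850 = 17850
Approach B = 0.2 × 189000 + 0.6 × (-36334) + 0.2 × (-92500) = 37800 − 21800.4 − 18500 = -2500.4

Approach A ($17,850)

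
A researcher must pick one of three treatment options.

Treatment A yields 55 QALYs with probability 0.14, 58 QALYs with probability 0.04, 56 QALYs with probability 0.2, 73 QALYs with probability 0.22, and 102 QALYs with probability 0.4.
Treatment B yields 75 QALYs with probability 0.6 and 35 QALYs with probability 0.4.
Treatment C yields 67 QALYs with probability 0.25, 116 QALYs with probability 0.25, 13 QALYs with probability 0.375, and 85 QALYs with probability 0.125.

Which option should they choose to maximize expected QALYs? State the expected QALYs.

Treatment A (78.08 QALYs)

Treatment A = 0.14 × 55 + 0.04 × 58 + 0.2 × 56 + 0.22 × 73 + 0.4 × 102 = 7.7 + 2.32 + 11.2 + 16.06 + 40.8 = 78.08
Treatment B = 0.6 × 75 + 0.4 × 35 = 45 + 14 = 59
Treatment C = 0.25 × 67 + 0.25 × 116 + 0.375 × 13 + 0.125 × 85 = 16.75 + 29 + 4.875 + 10.625 = 61.25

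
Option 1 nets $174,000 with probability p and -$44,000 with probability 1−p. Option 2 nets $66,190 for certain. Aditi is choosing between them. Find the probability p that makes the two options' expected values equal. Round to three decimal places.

p = 0.505

p·174000 + (1−p)·(-44000) = 66190
218000p − 44000 = 66190
p = (66190 + 44000) / 218000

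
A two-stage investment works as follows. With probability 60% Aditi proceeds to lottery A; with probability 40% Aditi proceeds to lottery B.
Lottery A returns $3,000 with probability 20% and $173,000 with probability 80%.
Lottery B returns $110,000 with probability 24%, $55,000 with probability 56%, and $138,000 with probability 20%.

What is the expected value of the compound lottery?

EV(A) = 0.2 × 3000 + 0.8 × 173000 = 600 + 138400 = 139000
EV(B) = 0.24 × 110000 + 0.56 × 55000 + 0.2 × 138000 = 26400 + 30800 + 27600 = 84800
Overall = 0.6 × 139000 + 0.4 × 84800 = 83400 + 33920 = 117320

$117,320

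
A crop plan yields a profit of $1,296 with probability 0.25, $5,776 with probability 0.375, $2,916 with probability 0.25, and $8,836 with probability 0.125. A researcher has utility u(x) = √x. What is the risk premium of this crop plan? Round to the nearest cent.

$385.94

E[u] = 0.25·√1296 + 0.375·√5776 + 0.25·√2916 + 0.125·√8836 = 0.25·36 + 0.375·76 + 0.25·54 + 0.125·94 = 62.75
CE = (62.75)² = 3937.5625
Risk premium = EV − CE = 4323.5 − 3937.5625 = 385.9375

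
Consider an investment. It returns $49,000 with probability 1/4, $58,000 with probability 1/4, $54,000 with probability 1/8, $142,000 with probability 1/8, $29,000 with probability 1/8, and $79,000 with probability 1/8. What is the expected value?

$64,750

EV = 1/4 × 49000 + 1/4 × 58000 + 1/8 × 54000 + 1/8 × 142000 + 1/8 × 29000 + 1/8 × 79000 = 12250 + 14500 + 6750 + 17750 + 3625 + 9875 = 64750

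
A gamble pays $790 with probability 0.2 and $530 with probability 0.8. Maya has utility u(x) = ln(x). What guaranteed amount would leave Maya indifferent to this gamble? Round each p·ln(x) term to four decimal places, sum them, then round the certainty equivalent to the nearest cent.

$574.04

E[u] = 0.2·ln(790) + 0.8·ln(530) = 1.3344 + 5.0183 = 6.3527
CE = e^6.3527 ≈ 574.04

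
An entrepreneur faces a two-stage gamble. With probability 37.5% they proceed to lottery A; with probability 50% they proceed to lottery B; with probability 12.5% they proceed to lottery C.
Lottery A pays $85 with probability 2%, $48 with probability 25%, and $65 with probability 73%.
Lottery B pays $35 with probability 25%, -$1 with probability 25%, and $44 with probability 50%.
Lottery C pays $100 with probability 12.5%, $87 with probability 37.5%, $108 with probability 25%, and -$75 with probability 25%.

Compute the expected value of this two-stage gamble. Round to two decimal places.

$44.85

EV(A) = 0.02 × 85 + 0.25 × 48 + 0.73 × 65 = 1.7 + 12 + 47.45 = 61.15
EV(B) = 0.25 × 35 + 0.25 × (-1) + 0.5 × 44 = 8.75 − 0.25 + 22 = 30.5
EV(C) = 0.125 × 100 + 0.375 × 87 + 0.25 × 108 + 0.25 × (-75) = 12.5 + 32.625 + 27 − 18.75 = 53.375
Overall = 0.375 × 61.15 + 0.5 × 30.5 + 0.125 × 53.375 = 22.93125 + 15.25 + 6.671875 = 44.853125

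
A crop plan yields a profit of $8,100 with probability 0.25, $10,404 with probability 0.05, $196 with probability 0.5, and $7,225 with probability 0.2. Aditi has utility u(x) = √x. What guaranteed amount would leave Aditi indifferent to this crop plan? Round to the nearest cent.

E[u] = 0.25·√8100 + 0.05·√10404 + 0.5·√196 + 0.2·√7225 = 0.25·90 + 0.05·102 + 0.5·14 + 0.2·85 = 51.6
CE = (51.6)² = 2662.56

$2,662.56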